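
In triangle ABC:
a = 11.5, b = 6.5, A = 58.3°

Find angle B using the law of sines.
a/sin(A) = b/sin(B)  ⇒  sin(B) = b·sin(A)/a = 6.5·sin(58.3°)/11.5
sin(58.3°) ≈ 0.850811
sin(B) ≈ 6.5·0.850811/11.5 ≈ 5.53027/11.5 ≈ 0.480893
B = arcsin(0.480893) ≈ 28.7438°
(Since b ≤ a we need B ≤ A, so the obtuse alternative 180° − 28.7438° ≈ 151.256° is rejected.)

B = 28.74°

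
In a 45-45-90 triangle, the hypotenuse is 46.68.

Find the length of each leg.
In a 45-45-90 triangle hypotenuse = leg·√2, so leg = hypotenuse/√2.
Leg = 46.68/√2 ≈ 46.68/1.41421 ≈ 33.0077

Each leg = 33.01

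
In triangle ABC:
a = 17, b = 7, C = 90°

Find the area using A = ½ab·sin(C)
A = ½·a·b·sin(C) = ½·17·7·sin(90°)
sin(90°) ≈ 1
A ≈ ½·119·1 = 59.5·1 ≈ 59.5

Area = 59.5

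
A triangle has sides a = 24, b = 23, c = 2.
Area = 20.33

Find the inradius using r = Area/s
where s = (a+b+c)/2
s = (24 + 23 + 2)/2 = 49/2 = 24.5
r = Area/s = 20.33/24.5 ≈ 0.829796

r = 0.8298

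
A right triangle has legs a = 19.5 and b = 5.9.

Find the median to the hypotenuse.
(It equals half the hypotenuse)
Hypotenuse c = √(a² + b²) = √(380.25 + 34.81) = √415.06 ≈ 20.373
Median to hypotenuse = c/2 ≈ 20.373/2 ≈ 10.1865

Median = 10.19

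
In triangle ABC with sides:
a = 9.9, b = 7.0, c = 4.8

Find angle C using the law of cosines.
c² = a² + b² − 2ab·cos(C)  ⇒  cos(C) = (a² + b² − c²)/(2ab)
cos(C) = (9.9² + 7.0² − 4.8²)/(2·9.9·7.0) = (98.01 + 49 − 23.04)/138.6 = 123.97/138.6 ≈ 0.894444
C = arccos(0.894444) ≈ 26.5628°

C = 26.56°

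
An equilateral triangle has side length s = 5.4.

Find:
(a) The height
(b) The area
(a) The height splits the triangle into two 30-60-90 halves: h = s·√3/2 = 5.4·1.73205/2 ≈ 9.35307/2 ≈ 4.67654
(b) Area = (√3/4)·s² = (√3/4)·5.4² = (√3/4)·29.16 ≈ 0.433013·29.16 ≈ 12.6267

Height = 4.677, Area = 12.63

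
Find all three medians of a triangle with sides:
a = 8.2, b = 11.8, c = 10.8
Median formula: m_a = ½√(2b² + 2c² − a²) (and cyclically). a² = 67.24, b² = 139.24, c² = 116.64.
m_a = ½√(2·139.24 + 2·116.64 − 67.24) = ½√444.52 ≈ ½·21.0836 ≈ 10.5418
m_b = ½√(2·67.24 + 2·116.64 − 139.24) = ½√228.52 ≈ ½·15.1169 ≈ 7.55844
m_c = ½√(2·67.24 + 2·139.24 − 116.64) = ½√296.32 ≈ ½·17.2139 ≈ 8.60697

m_a = 10.54, m_b = 7.558, m_c = 8.607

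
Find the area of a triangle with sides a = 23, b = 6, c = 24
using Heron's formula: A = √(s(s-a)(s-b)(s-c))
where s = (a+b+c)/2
s = (23 + 6 + 24)/2 = 53/2 = 26.5
s − a = 3.5, s − b = 20.5, s − c = 2.5
s(s−a)(s−b)(s−c) = 26.5·3.5·20.5·2.5 = 4753.4375
Area = √4753.4375 ≈ 68.9452

s = 26.5, Area = 68.95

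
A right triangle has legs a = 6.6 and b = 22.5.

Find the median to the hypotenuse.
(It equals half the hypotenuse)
Hypotenuse c = √(a² + b²) = √(43.56 + 506.25) = √549.81 ≈ 23.448
Median to hypotenuse = c/2 ≈ 23.448/2 ≈ 11.724

Median = 11.72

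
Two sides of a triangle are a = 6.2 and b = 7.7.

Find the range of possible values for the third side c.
Triangle inequality: |a − b| < c < a + b
|a − b| = |6.2 − 7.7| = 1.5
a + b = 6.2 + 7.7 = 13.9

1.5 < c < 13.9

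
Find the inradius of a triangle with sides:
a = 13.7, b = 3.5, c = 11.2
r = Area/s where s is the semi-perimeter.
s = (13.7 + 3.5 + 11.2)/2 = 28.4/2 = 14.2
Area = √(s(s−a)(s−b)(s−c)) = √(14.2·0.5·10.7·3) ≈ √227.91 ≈ 15.0967
r ≈ 15.0967/14.2 ≈ 1.06315

r = 1.063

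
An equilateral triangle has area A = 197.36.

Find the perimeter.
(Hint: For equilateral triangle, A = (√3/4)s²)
A = (√3/4)s²  ⇒  s² = 4A/√3 = 4·197.36/√3 = 789.44/1.73205 ≈ 455.783
s ≈ √455.783 ≈ 21.3491
Perimeter = 3s ≈ 3·21.3491 ≈ 64.0473

Perimeter = 64.05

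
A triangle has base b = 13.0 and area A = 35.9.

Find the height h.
A = ½·b·h  ⇒  h = 2A/b = 2·35.9/13.0 = 71.8/13.0 ≈ 5.52308

h = 5.523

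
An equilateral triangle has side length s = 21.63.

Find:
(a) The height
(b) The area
(a) The height splits the triangle into two 30-60-90 halves: h = s·√3/2 = 21.63·1.73205/2 ≈ 37.4643/2 ≈ 18.7321
(b) Area = (√3/4)·s² = (√3/4)·21.63² = (√3/4)·467.8569 ≈ 0.433013·467.8569 ≈ 202.588

Height = 18.73, Area = 202.6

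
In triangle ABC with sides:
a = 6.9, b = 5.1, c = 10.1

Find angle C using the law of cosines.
c² = a² + b² − 2ab·cos(C)  ⇒  cos(C) = (a² + b² − c²)/(2ab)
cos(C) = (6.9² + 5.1² − 10.1²)/(2·6.9·5.1) = (47.61 + 26.01 − 102.01)/70.38 = -28.39/70.38 ≈ -0.403382
C = arccos(-0.403382) ≈ 113.79°

C = 113.8°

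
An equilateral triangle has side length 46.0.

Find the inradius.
r = Area/s with s the semi-perimeter.
Area = (√3/4)·46.0² = (√3/4)·2116 ≈ 0.433013·2116 ≈ 916.255
s = 3·46.0/2 = 69
r ≈ 916.255/69 ≈ 13.2791
(Equivalently r = side/(2√3) = 46.0/3.4641 ≈ 13.2791.)

r = 13.28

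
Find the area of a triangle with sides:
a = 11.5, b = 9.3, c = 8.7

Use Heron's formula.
s = (11.5 + 9.3 + 8.7)/2 = 29.5/2 = 14.75
s − a = 3.25, s − b = 5.45, s − c = 6.05
s(s−a)(s−b)(s−c) = 14.75·3.25·5.45·6.05 ≈ 1580.62
Area = √1580.62 ≈ 39.757

Area = 39.76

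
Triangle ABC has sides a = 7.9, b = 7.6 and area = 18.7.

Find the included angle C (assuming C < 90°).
Area = ½·a·b·sin(C)  ⇒  sin(C) = 2·Area/(a·b) = 2·18.7/(7.9·7.6) = 37.4/60.04 ≈ 0.622918
C = arcsin(0.622918) ≈ 38.5295° (taking the acute solution since C < 90°)

C = 38.53°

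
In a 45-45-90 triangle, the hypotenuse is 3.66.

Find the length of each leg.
In a 45-45-90 triangle hypotenuse = leg·√2, so leg = hypotenuse/√2.
Leg = 3.66/√2 ≈ 3.66/1.41421 ≈ 2.58801

Each leg = 2.588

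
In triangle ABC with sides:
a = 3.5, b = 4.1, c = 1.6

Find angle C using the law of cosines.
c² = a² + b² − 2ab·cos(C)  ⇒  cos(C) = (a² + b² − c²)/(2ab)
cos(C) = (3.5² + 4.1² − 1.6²)/(2·3.5·4.1) = (12.25 + 16.81 − 2.56)/28.7 = 26.5/28.7 ≈ 0.923345
C = arccos(0.923345) ≈ 22.5799°

C = 22.58°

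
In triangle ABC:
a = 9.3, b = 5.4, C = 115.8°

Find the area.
Two sides and the included angle (SAS): A = ½·a·b·sin(C) = ½·9.3·5.4·sin(115.8°)
sin(115.8°) ≈ 0.900319
A ≈ ½·50.22·0.900319 = 25.11·0.900319 ≈ 22.607

Area = 22.61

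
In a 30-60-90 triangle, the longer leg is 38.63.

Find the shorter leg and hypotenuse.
In a 30-60-90 triangle the sides are in ratio 1 : √3 : 2, so short leg = long leg/√3 and hypotenuse = 2·(short leg).
Short leg = 38.63/√3 ≈ 38.63/1.73205 ≈ 22.303
Hypotenuse = 2·22.303 ≈ 44.6061

Short leg = 22.3, Hypotenuse = 44.61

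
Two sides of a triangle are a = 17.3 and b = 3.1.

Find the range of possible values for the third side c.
Triangle inequality: |a − b| < c < a + b
|a − b| = |17.3 − 3.1| = 14.2
a + b = 17.3 + 3.1 = 20.4

14.2 < c < 20.4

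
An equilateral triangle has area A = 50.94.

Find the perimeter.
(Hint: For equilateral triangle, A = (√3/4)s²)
A = (√3/4)s²  ⇒  s² = 4A/√3 = 4·50.94/√3 = 203.76/1.73205 ≈ 117.641
s ≈ √117.641 ≈ 10.8462
Perimeter = 3s ≈ 3·10.8462 ≈ 32.5387

Perimeter = 32.54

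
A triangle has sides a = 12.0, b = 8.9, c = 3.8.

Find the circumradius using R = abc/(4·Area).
First find the area with Heron's formula.
s = (12.0 + 8.9 + 3.8)/2 = 12.35
Area = √(s(s−a)(s−b)(s−c)) = √(12.35·0.35·3.45·8.55) ≈ √127.503 ≈ 11.2917
abc = 12.0·8.9·3.8 = 405.84
R = abc/(4·Area) ≈ 405.84/(4·11.2917) = 405.84/45.1669 ≈ 8.98534

R = 8.985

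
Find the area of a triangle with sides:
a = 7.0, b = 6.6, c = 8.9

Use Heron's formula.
s = (7.0 + 6.6 + 8.9)/2 = 22.5/2 = 11.25
s − a = 4.25, s − b = 4.65, s − c = 2.35
s(s−a)(s−b)(s−c) = 11.25·4.25·4.65·2.35 ≈ 522.471
Area = √522.471 ≈ 22.8576

Area = 22.86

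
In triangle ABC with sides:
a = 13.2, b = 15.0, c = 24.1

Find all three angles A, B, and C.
Law of cosines for each angle (a² = 174.24, b² = 225, c² = 580.81):
cos(A) = (b² + c² − a²)/(2bc) = (225 + 580.81 − 174.24)/(2·15.0·24.1) = 631.57/723 ≈ 0.873541  ⇒  A ≈ 29.1273°
cos(B) = (a² + c² − b²)/(2ac) = (174.24 + 580.81 − 225)/(2·13.2·24.1) = 530.05/636.24 ≈ 0.833098  ⇒  B ≈ 33.5817°
cos(C) = (a² + b² − c²)/(2ab) = (174.24 + 225 − 580.81)/(2·13.2·15.0) = -181.57/396 ≈ -0.45851  ⇒  C ≈ 117.291°
Check: A + B + C ≈ 180°

A = 29.13°, B = 33.58°, C = 117.3°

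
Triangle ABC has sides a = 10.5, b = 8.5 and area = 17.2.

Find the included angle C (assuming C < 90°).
Area = ½·a·b·sin(C)  ⇒  sin(C) = 2·Area/(a·b) = 2·17.2/(10.5·8.5) = 34.4/89.25 ≈ 0.385434
C = arcsin(0.385434) ≈ 22.6707° (taking the acute solution since C < 90°)

C = 22.67°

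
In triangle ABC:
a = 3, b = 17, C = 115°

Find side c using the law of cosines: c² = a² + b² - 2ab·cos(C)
c² = 3² + 17² − 2·3·17·cos(115°)
cos(115°) ≈ -0.422618
c² ≈ 9 + 289 − 102·(-0.422618) ≈ 298 + 43.1071 ≈ 341.107
c ≈ √341.107 ≈ 18.4691

c = 18.47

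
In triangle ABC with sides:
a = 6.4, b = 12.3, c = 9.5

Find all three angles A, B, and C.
Law of cosines for each angle (a² = 40.96, b² = 151.29, c² = 90.25):
cos(A) = (b² + c² − a²)/(2bc) = (151.29 + 90.25 − 40.96)/(2·12.3·9.5) = 200.58/233.7 ≈ 0.85828  ⇒  A ≈ 30.876°
cos(B) = (a² + c² − b²)/(2ac) = (40.96 + 90.25 − 151.29)/(2·6.4·9.5) = -20.08/121.6 ≈ -0.165132  ⇒  B ≈ 99.5049°
cos(C) = (a² + b² − c²)/(2ab) = (40.96 + 151.29 − 90.25)/(2·6.4·12.3) = 102/157.44 ≈ 0.647866  ⇒  C ≈ 49.6191°
Check: A + B + C ≈ 180°

A = 30.88°, B = 99.5°, C = 49.62°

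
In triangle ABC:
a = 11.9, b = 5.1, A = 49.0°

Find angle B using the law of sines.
a/sin(A) = b/sin(B)  ⇒  sin(B) = b·sin(A)/a = 5.1·sin(49.0°)/11.9
sin(49.0°) ≈ 0.75471
sin(B) ≈ 5.1·0.75471/11.9 ≈ 3.84902/11.9 ≈ 0.323447
B = arcsin(0.323447) ≈ 18.8715°
(Since b ≤ a we need B ≤ A, so the obtuse alternative 180° − 18.8715° ≈ 161.128° is rejected.)

B = 18.87°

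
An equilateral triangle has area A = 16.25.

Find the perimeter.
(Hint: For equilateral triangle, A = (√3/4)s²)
A = (√3/4)s²  ⇒  s² = 4A/√3 = 4·16.25/√3 = 65/1.73205 ≈ 37.5278
s ≈ √37.5278 ≈ 6.12599
Perimeter = 3s ≈ 3·6.12599 ≈ 18.378

Perimeter = 18.38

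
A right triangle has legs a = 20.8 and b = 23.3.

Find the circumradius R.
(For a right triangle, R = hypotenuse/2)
Hypotenuse c = √(a² + b²) = √(432.64 + 542.89) = √975.53 ≈ 31.2335
R = c/2 ≈ 31.2335/2 ≈ 15.6167

R = 15.62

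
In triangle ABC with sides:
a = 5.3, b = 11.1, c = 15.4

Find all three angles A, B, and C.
Law of cosines for each angle (a² = 28.09, b² = 123.21, c² = 237.16):
cos(A) = (b² + c² − a²)/(2bc) = (123.21 + 237.16 − 28.09)/(2·11.1·15.4) = 332.28/341.88 ≈ 0.97192  ⇒  A ≈ 13.61°
cos(B) = (a² + c² − b²)/(2ac) = (28.09 + 237.16 − 123.21)/(2·5.3·15.4) = 142.04/163.24 ≈ 0.87013  ⇒  B ≈ 29.5263°
cos(C) = (a² + b² − c²)/(2ab) = (28.09 + 123.21 − 237.16)/(2·5.3·11.1) = -85.86/117.66 ≈ -0.72973  ⇒  C ≈ 136.864°
Check: A + B + C ≈ 180°

A = 13.61°, B = 29.53°, C = 136.9°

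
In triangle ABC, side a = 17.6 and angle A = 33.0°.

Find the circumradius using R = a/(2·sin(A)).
R = a/(2·sin(A)) = 17.6/(2·sin(33.0°))
sin(33.0°) ≈ 0.544639
R ≈ 17.6/(2·0.544639) = 17.6/1.08928 ≈ 16.1575

R = 16.16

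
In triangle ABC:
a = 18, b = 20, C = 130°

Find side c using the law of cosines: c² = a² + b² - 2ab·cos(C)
c² = 18² + 20² − 2·18·20·cos(130°)
cos(130°) ≈ -0.642788
c² ≈ 324 + 400 − 720·(-0.642788) ≈ 724 + 462.807 ≈ 1186.81
c ≈ √1186.81 ≈ 34.4501

c = 34.45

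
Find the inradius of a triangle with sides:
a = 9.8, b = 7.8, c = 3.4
r = Area/s where s is the semi-perimeter.
s = (9.8 + 7.8 + 3.4)/2 = 21/2 = 10.5
Area = √(s(s−a)(s−b)(s−c)) = √(10.5·0.7·2.7·7.1) ≈ √140.899 ≈ 11.8701
r ≈ 11.8701/10.5 ≈ 1.13049

r = 1.13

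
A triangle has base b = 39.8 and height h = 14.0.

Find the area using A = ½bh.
A = ½·b·h = ½·39.8·14.0 = ½·557.2 = 278.6

Area = 278.6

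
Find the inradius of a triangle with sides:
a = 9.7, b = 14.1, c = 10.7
r = Area/s where s is the semi-perimeter.
s = (9.7 + 14.1 + 10.7)/2 = 34.5/2 = 17.25
Area = √(s(s−a)(s−b)(s−c)) = √(17.25·7.55·3.15·6.55) ≈ √2687.13 ≈ 51.8375
r ≈ 51.8375/17.25 ≈ 3.00507

r = 3.005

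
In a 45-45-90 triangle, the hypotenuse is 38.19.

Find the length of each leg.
In a 45-45-90 triangle hypotenuse = leg·√2, so leg = hypotenuse/√2.
Leg = 38.19/√2 ≈ 38.19/1.41421 ≈ 27.0044

Each leg = 27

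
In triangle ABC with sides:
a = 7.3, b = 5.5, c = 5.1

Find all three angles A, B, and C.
Law of cosines for each angle (a² = 53.29, b² = 30.25, c² = 26.01):
cos(A) = (b² + c² − a²)/(2bc) = (30.25 + 26.01 − 53.29)/(2·5.5·5.1) = 2.97/56.1 ≈ 0.0529412  ⇒  A ≈ 86.9653°
cos(B) = (a² + c² − b²)/(2ac) = (53.29 + 26.01 − 30.25)/(2·7.3·5.1) = 49.05/74.46 ≈ 0.658743  ⇒  B ≈ 48.7959°
cos(C) = (a² + b² − c²)/(2ab) = (53.29 + 30.25 − 26.01)/(2·7.3·5.5) = 57.53/80.3 ≈ 0.716438  ⇒  C ≈ 44.2388°
Check: A + B + C ≈ 180°

A = 86.97°, B = 48.8°, C = 44.24°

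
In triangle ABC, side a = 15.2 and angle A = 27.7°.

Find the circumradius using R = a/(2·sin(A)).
R = a/(2·sin(A)) = 15.2/(2·sin(27.7°))
sin(27.7°) ≈ 0.464842
R ≈ 15.2/(2·0.464842) = 15.2/0.929684 ≈ 16.3496

R = 16.35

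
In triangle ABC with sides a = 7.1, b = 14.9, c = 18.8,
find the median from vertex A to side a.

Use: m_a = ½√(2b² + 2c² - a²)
m_a = ½√(2·14.9² + 2·18.8² − 7.1²) = ½√(2·222.01 + 2·353.44 − 50.41) = ½√(444.02 + 706.88 − 50.41) = ½√1100.49
√1100.49 ≈ 33.1736, so m_a ≈ 16.5868

m_a = 16.59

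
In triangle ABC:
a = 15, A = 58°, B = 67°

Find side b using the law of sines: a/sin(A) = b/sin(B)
a/sin(A) = b/sin(B)  ⇒  b = a·sin(B)/sin(A) = 15·sin(67°)/sin(58°)
sin(67°) ≈ 0.920505, sin(58°) ≈ 0.848048
b ≈ 15·0.920505/0.848048 ≈ 13.8076/0.848048 ≈ 16.2816

b = 16.28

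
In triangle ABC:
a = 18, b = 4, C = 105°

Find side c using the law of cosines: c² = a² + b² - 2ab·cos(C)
c² = 18² + 4² − 2·18·4·cos(105°)
cos(105°) ≈ -0.258819
c² ≈ 324 + 16 − 144·(-0.258819) ≈ 340 + 37.2699 ≈ 377.27
c ≈ √377.27 ≈ 19.4234

c = 19.42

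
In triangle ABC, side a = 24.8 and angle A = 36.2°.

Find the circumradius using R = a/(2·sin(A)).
R = a/(2·sin(A)) = 24.8/(2·sin(36.2°))
sin(36.2°) ≈ 0.590606
R ≈ 24.8/(2·0.590606) = 24.8/1.18121 ≈ 20.9954

R = 21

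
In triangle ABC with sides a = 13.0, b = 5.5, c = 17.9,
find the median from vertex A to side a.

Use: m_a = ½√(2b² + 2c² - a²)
m_a = ½√(2·5.5² + 2·17.9² − 13.0²) = ½√(2·30.25 + 2·320.41 − 169) = ½√(60.5 + 640.82 − 169) = ½√532.32
√532.32 ≈ 23.0721, so m_a ≈ 11.536

m_a = 11.54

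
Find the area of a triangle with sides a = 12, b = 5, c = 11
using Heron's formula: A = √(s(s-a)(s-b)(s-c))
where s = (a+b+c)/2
s = (12 + 5 + 11)/2 = 28/2 = 14
s − a = 2, s − b = 9, s − c = 3
s(s−a)(s−b)(s−c) = 14·2·9·3 = 756
Area = √756 ≈ 27.4955

s = 14.0, Area = 27.5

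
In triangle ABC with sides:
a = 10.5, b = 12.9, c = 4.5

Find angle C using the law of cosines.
c² = a² + b² − 2ab·cos(C)  ⇒  cos(C) = (a² + b² − c²)/(2ab)
cos(C) = (10.5² + 12.9² − 4.5²)/(2·10.5·12.9) = (110.25 + 166.41 − 20.25)/270.9 = 256.41/270.9 ≈ 0.946512
C = arccos(0.946512) ≈ 18.8245°

C = 18.82°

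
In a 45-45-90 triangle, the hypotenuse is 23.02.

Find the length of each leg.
In a 45-45-90 triangle hypotenuse = leg·√2, so leg = hypotenuse/√2.
Leg = 23.02/√2 ≈ 23.02/1.41421 ≈ 16.2776

Each leg = 16.28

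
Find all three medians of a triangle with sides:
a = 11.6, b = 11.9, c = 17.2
Median formula: m_a = ½√(2b² + 2c² − a²) (and cyclically). a² = 134.56, b² = 141.61, c² = 295.84.
m_a = ½√(2·141.61 + 2·295.84 − 134.56) = ½√740.34 ≈ ½·27.2092 ≈ 13.6046
m_b = ½√(2·134.56 + 2·295.84 − 141.61) = ½√719.19 ≈ ½·26.8177 ≈ 13.4089
m_c = ½√(2·134.56 + 2·141.61 − 295.84) = ½√256.5 ≈ ½·16.0156 ≈ 8.00781

m_a = 13.6, m_b = 13.41, m_c = 8.008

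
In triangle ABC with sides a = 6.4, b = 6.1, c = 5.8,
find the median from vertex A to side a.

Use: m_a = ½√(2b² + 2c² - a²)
m_a = ½√(2·6.1² + 2·5.8² − 6.4²) = ½√(2·37.21 + 2·33.64 − 40.96) = ½√(74.42 + 67.28 − 40.96) = ½√100.74
√100.74 ≈ 10.0369, so m_a ≈ 5.01847

m_a = 5.018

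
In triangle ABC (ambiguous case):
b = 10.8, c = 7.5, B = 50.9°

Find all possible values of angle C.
b/sin(B) = c/sin(C)  ⇒  sin(C) = c·sin(B)/b = 7.5·sin(50.9°)/10.8
sin(50.9°) ≈ 0.776046
sin(C) ≈ 7.5·0.776046/10.8 ≈ 5.82035/10.8 ≈ 0.538921
Candidate 1: C₁ = arcsin(0.538921) ≈ 32.6102°  →  A = 180° − 50.9° − 32.6102° ≈ 96.4898° > 0, valid
Candidate 2: C₂ = 180° − C₁ ≈ 147.39°  →  A = 180° − 50.9° − 147.39° ≈ -18.2898° ≤ 0, not a valid triangle

C = 32.61° (one solution)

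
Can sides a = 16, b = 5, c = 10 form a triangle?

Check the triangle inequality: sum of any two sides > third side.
a + b vs c: 16 + 5 = 21 > 10  ✓
a + c vs b: 16 + 10 = 26 > 5  ✓
b + c vs a: 5 + 10 = 15 ≤ 16  ✗

No: 5 + 10 = 15 is not > 16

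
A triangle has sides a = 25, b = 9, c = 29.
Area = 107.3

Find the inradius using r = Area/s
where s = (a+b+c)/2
s = (25 + 9 + 29)/2 = 63/2 = 31.5
r = Area/s = 107.3/31.5 ≈ 3.40635

r = 3.406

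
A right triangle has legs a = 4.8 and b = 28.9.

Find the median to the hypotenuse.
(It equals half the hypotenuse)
Hypotenuse c = √(a² + b²) = √(23.04 + 835.21) = √858.25 ≈ 29.2959
Median to hypotenuse = c/2 ≈ 29.2959/2 ≈ 14.648

Median = 14.65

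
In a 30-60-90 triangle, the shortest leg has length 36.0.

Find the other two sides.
In a 30-60-90 triangle the sides are in ratio 1 : √3 : 2 (short leg : long leg : hypotenuse).
Long leg = 36.0·√3 ≈ 36.0·1.73205 ≈ 62.3538
Hypotenuse = 2·36.0 = 72

Long leg = 36.0√3 = 62.35, Hypotenuse = 72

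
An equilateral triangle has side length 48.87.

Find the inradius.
r = Area/s with s the semi-perimeter.
Area = (√3/4)·48.87² = (√3/4)·2388.2769 ≈ 0.433013·2388.2769 ≈ 1034.15
s = 3·48.87/2 = 73.305
r ≈ 1034.15/73.305 ≈ 14.1076
(Equivalently r = side/(2√3) = 48.87/3.4641 ≈ 14.1076.)

r = 14.11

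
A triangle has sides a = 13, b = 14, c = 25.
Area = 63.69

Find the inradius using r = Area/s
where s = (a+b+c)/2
s = (13 + 14 + 25)/2 = 52/2 = 26
r = Area/s = 63.69/26 ≈ 2.44962

r = 2.45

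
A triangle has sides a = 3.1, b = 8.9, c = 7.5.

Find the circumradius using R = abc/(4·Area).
First find the area with Heron's formula.
s = (3.1 + 8.9 + 7.5)/2 = 9.75
Area = √(s(s−a)(s−b)(s−c)) = √(9.75·6.65·0.85·2.25) ≈ √124.002 ≈ 11.1356
abc = 3.1·8.9·7.5 = 206.925
R = abc/(4·Area) ≈ 206.925/(4·11.1356) = 206.925/44.5424 ≈ 4.64557

R = 4.646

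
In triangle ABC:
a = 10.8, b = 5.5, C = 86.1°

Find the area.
Two sides and the included angle (SAS): A = ½·a·b·sin(C) = ½·10.8·5.5·sin(86.1°)
sin(86.1°) ≈ 0.997684
A ≈ ½·59.4·0.997684 = 29.7·0.997684 ≈ 29.6312

Area = 29.63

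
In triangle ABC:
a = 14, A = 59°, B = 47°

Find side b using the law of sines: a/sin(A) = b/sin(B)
a/sin(A) = b/sin(B)  ⇒  b = a·sin(B)/sin(A) = 14·sin(47°)/sin(59°)
sin(47°) ≈ 0.731354, sin(59°) ≈ 0.857167
b ≈ 14·0.731354/0.857167 ≈ 10.239/0.857167 ≈ 11.9451

b = 11.95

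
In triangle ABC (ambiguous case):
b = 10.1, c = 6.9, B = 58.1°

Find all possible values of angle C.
b/sin(B) = c/sin(C)  ⇒  sin(C) = c·sin(B)/b = 6.9·sin(58.1°)/10.1
sin(58.1°) ≈ 0.848972
sin(C) ≈ 6.9·0.848972/10.1 ≈ 5.8579/10.1 ≈ 0.579991
Candidate 1: C₁ = arcsin(0.579991) ≈ 35.4499°  →  A = 180° − 58.1° − 35.4499° ≈ 86.4501° > 0, valid
Candidate 2: C₂ = 180° − C₁ ≈ 144.55°  →  A = 180° − 58.1° − 144.55° ≈ -22.6501° ≤ 0, not a valid triangle

C = 35.45° (one solution)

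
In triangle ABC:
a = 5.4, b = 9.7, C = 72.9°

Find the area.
Two sides and the included angle (SAS): A = ½·a·b·sin(C) = ½·5.4·9.7·sin(72.9°)
sin(72.9°) ≈ 0.955793
A ≈ ½·52.38·0.955793 = 26.19·0.955793 ≈ 25.0322

Area = 25.03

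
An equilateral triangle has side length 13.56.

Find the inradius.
r = Area/s with s the semi-perimeter.
Area = (√3/4)·13.56² = (√3/4)·183.8736 ≈ 0.433013·183.8736 ≈ 79.6196
s = 3·13.56/2 = 20.34
r ≈ 79.6196/20.34 ≈ 3.91443
(Equivalently r = side/(2√3) = 13.56/3.4641 ≈ 3.91443.)

r = 3.914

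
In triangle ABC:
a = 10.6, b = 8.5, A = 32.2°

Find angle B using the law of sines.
a/sin(A) = b/sin(B)  ⇒  sin(B) = b·sin(A)/a = 8.5·sin(32.2°)/10.6
sin(32.2°) ≈ 0.532876
sin(B) ≈ 8.5·0.532876/10.6 ≈ 4.52945/10.6 ≈ 0.427306
B = arcsin(0.427306) ≈ 25.2967°
(Since b ≤ a we need B ≤ A, so the obtuse alternative 180° − 25.2967° ≈ 154.703° is rejected.)

B = 25.3°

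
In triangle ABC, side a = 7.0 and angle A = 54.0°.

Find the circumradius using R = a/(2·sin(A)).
R = a/(2·sin(A)) = 7.0/(2·sin(54.0°))
sin(54.0°) ≈ 0.809017
R ≈ 7.0/(2·0.809017) = 7.0/1.61803 ≈ 4.32624

R = 4.326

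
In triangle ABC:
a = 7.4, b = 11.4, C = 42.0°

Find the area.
Two sides and the included angle (SAS): A = ½·a·b·sin(C) = ½·7.4·11.4·sin(42.0°)
sin(42.0°) ≈ 0.669131
A ≈ ½·84.36·0.669131 = 42.18·0.669131 ≈ 28.2239

Area = 28.22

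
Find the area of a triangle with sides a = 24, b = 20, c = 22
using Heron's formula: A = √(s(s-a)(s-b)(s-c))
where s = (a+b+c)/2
s = (24 + 20 + 22)/2 = 66/2 = 33
s − a = 9, s − b = 13, s − c = 11
s(s−a)(s−b)(s−c) = 33·9·13·11 = 42471
Area = √42471 ≈ 206.085

s = 33.0, Area = 206.1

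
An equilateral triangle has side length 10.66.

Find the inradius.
r = Area/s with s the semi-perimeter.
Area = (√3/4)·10.66² = (√3/4)·113.6356 ≈ 0.433013·113.6356 ≈ 49.2057
s = 3·10.66/2 = 15.99
r ≈ 49.2057/15.99 ≈ 3.07728
(Equivalently r = side/(2√3) = 10.66/3.4641 ≈ 3.07728.)

r = 3.077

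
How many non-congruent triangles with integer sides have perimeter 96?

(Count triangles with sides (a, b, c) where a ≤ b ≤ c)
Let a ≤ b ≤ c with a + b + c = 96. The only binding inequality is a + b > c, i.e. 96 − c > c, so c < 96/2; and c ≥ 96/3 since c is the largest side.
So 32 ≤ c ≤ 47. For each c, b runs from ⌈(96 − c)/2⌉ up to c (then a = 96 − b − c satisfies 1 ≤ a ≤ b automatically), giving c − ⌈(96 − c)/2⌉ + 1 choices.
Summing over c: 1 + 2 + 4 + 5 + … + 22 + 23  (16 terms, c = 32, …, 47) = 192
Check (closed form: nearest integer to p²/48 for even p, (p+3)²/48 for odd p): 96²/48 = 9216/48 ≈ 192.00 → 192

192 triangles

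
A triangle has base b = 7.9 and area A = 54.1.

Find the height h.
A = ½·b·h  ⇒  h = 2A/b = 2·54.1/7.9 = 108.2/7.9 ≈ 13.6962

h = 13.7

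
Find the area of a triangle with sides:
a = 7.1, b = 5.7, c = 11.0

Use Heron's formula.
s = (7.1 + 5.7 + 11.0)/2 = 23.8/2 = 11.9
s − a = 4.8, s − b = 6.2, s − c = 0.9
s(s−a)(s−b)(s−c) = 11.9·4.8·6.2·0.9 ≈ 318.73
Area = √318.73 ≈ 17.853

Area = 17.85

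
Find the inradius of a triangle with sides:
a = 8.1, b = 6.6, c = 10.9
r = Area/s where s is the semi-perimeter.
s = (8.1 + 6.6 + 10.9)/2 = 25.6/2 = 12.8
Area = √(s(s−a)(s−b)(s−c)) = √(12.8·4.7·6.2·1.9) ≈ √708.685 ≈ 26.6211
r ≈ 26.6211/12.8 ≈ 2.07978

r = 2.08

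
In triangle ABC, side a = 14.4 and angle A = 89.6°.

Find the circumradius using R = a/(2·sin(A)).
R = a/(2·sin(A)) = 14.4/(2·sin(89.6°))
sin(89.6°) ≈ 0.999976
R ≈ 14.4/(2·0.999976) = 14.4/1.99995 ≈ 7.20018

R = 7.2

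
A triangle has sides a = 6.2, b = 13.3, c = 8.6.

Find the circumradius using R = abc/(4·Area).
First find the area with Heron's formula.
s = (6.2 + 13.3 + 8.6)/2 = 14.05
Area = √(s(s−a)(s−b)(s−c)) = √(14.05·7.85·0.75·5.45) ≈ √450.821 ≈ 21.2325
abc = 6.2·13.3·8.6 = 709.156
R = abc/(4·Area) ≈ 709.156/(4·21.2325) = 709.156/84.9301 ≈ 8.34987

R = 8.35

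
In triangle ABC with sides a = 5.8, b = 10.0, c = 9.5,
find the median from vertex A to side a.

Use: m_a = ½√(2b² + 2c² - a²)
m_a = ½√(2·10.0² + 2·9.5² − 5.8²) = ½√(2·100 + 2·90.25 − 33.64) = ½√(200 + 180.5 − 33.64) = ½√346.86
√346.86 ≈ 18.6242, so m_a ≈ 9.31209

m_a = 9.312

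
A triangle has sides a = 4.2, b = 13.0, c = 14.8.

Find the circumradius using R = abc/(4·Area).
First find the area with Heron's formula.
s = (4.2 + 13.0 + 14.8)/2 = 16
Area = √(s(s−a)(s−b)(s−c)) = √(16·11.8·3·1.2) ≈ √679.68 ≈ 26.0707
abc = 4.2·13.0·14.8 = 808.08
R = abc/(4·Area) ≈ 808.08/(4·26.0707) = 808.08/104.283 ≈ 7.74894

R = 7.749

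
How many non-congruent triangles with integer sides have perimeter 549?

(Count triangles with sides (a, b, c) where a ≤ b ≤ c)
Let a ≤ b ≤ c with a + b + c = 549. The only binding inequality is a + b > c, i.e. 549 − c > c, so c < 549/2; and c ≥ 549/3 since c is the largest side.
So 183 ≤ c ≤ 274. For each c, b runs from ⌈(549 − c)/2⌉ up to c (then a = 549 − b − c satisfies 1 ≤ a ≤ b automatically), giving c − ⌈(549 − c)/2⌉ + 1 choices.
Summing over c: 1 + 2 + 4 + 5 + … + 136 + 137  (92 terms, c = 183, …, 274) = 6348
Check (closed form: nearest integer to p²/48 for even p, (p+3)²/48 for odd p): (549+3)²/48 = 552²/48 = 304704/48 ≈ 6348.00 → 6348

6348 triangles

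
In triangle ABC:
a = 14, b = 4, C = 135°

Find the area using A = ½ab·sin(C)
A = ½·a·b·sin(C) = ½·14·4·sin(135°)
sin(135°) ≈ 0.707107
A ≈ ½·56·0.707107 = 28·0.707107 ≈ 19.799

Area = 19.8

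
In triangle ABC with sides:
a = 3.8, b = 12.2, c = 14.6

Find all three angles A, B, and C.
Law of cosines for each angle (a² = 14.44, b² = 148.84, c² = 213.16):
cos(A) = (b² + c² − a²)/(2bc) = (148.84 + 213.16 − 14.44)/(2·12.2·14.6) = 347.56/356.24 ≈ 0.975634  ⇒  A ≈ 12.6739°
cos(B) = (a² + c² − b²)/(2ac) = (14.44 + 213.16 − 148.84)/(2·3.8·14.6) = 78.76/110.96 ≈ 0.709805  ⇒  B ≈ 44.7809°
cos(C) = (a² + b² − c²)/(2ab) = (14.44 + 148.84 − 213.16)/(2·3.8·12.2) = -49.88/92.72 ≈ -0.537964  ⇒  C ≈ 122.545°
Check: A + B + C ≈ 180°

A = 12.67°, B = 44.78°, C = 122.5°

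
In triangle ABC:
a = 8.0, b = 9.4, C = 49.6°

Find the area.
Two sides and the included angle (SAS): A = ½·a·b·sin(C) = ½·8.0·9.4·sin(49.6°)
sin(49.6°) ≈ 0.761538
A ≈ ½·75.2·0.761538 = 37.6·0.761538 ≈ 28.6338

Area = 28.63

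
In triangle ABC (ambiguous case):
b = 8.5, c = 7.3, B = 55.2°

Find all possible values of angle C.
b/sin(B) = c/sin(C)  ⇒  sin(C) = c·sin(B)/b = 7.3·sin(55.2°)/8.5
sin(55.2°) ≈ 0.821149
sin(C) ≈ 7.3·0.821149/8.5 ≈ 5.99439/8.5 ≈ 0.705222
Candidate 1: C₁ = arcsin(0.705222) ≈ 44.8475°  →  A = 180° − 55.2° − 44.8475° ≈ 79.9525° > 0, valid
Candidate 2: C₂ = 180° − C₁ ≈ 135.152°  →  A = 180° − 55.2° − 135.152° ≈ -10.3525° ≤ 0, not a valid triangle

C = 44.85° (one solution)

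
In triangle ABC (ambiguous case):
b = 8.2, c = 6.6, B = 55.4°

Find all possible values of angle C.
b/sin(B) = c/sin(C)  ⇒  sin(C) = c·sin(B)/b = 6.6·sin(55.4°)/8.2
sin(55.4°) ≈ 0.823136
sin(C) ≈ 6.6·0.823136/8.2 ≈ 5.4327/8.2 ≈ 0.662524
Candidate 1: C₁ = arcsin(0.662524) ≈ 41.4927°  →  A = 180° − 55.4° − 41.4927° ≈ 83.1073° > 0, valid
Candidate 2: C₂ = 180° − C₁ ≈ 138.507°  →  A = 180° − 55.4° − 138.507° ≈ -13.9073° ≤ 0, not a valid triangle

C = 41.49° (one solution)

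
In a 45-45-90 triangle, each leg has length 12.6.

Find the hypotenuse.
In a 45-45-90 triangle the sides are in ratio 1 : 1 : √2, so hypotenuse = leg·√2.
Hypotenuse = 12.6·√2 ≈ 12.6·1.41421 ≈ 17.8191

Hypotenuse = 12.6√2 = 17.82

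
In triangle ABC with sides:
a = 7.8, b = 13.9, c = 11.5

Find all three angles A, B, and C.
Law of cosines for each angle (a² = 60.84, b² = 193.21, c² = 132.25):
cos(A) = (b² + c² − a²)/(2bc) = (193.21 + 132.25 − 60.84)/(2·13.9·11.5) = 264.62/319.7 ≈ 0.827713  ⇒  A ≈ 34.1354°
cos(B) = (a² + c² − b²)/(2ac) = (60.84 + 132.25 − 193.21)/(2·7.8·11.5) = -0.12/179.4 ≈ -0.000668896  ⇒  B ≈ 90.0383°
cos(C) = (a² + b² − c²)/(2ab) = (60.84 + 193.21 − 132.25)/(2·7.8·13.9) = 121.8/216.84 ≈ 0.561704  ⇒  C ≈ 55.8262°
Check: A + B + C ≈ 180°

A = 34.14°, B = 90.04°, C = 55.83°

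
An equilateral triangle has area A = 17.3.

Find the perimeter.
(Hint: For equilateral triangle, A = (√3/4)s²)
A = (√3/4)s²  ⇒  s² = 4A/√3 = 4·17.3/√3 = 69.2/1.73205 ≈ 39.9526
s ≈ √39.9526 ≈ 6.32081
Perimeter = 3s ≈ 3·6.32081 ≈ 18.9624

Perimeter = 18.96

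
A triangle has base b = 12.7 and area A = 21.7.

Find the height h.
A = ½·b·h  ⇒  h = 2A/b = 2·21.7/12.7 = 43.4/12.7 ≈ 3.41732

h = 3.417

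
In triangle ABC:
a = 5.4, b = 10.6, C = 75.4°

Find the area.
Two sides and the included angle (SAS): A = ½·a·b·sin(C) = ½·5.4·10.6·sin(75.4°)
sin(75.4°) ≈ 0.967709
A ≈ ½·57.24·0.967709 = 28.62·0.967709 ≈ 27.6958

Area = 27.7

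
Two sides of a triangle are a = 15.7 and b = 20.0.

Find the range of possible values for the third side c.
Triangle inequality: |a − b| < c < a + b
|a − b| = |15.7 − 20.0| = 4.3
a + b = 15.7 + 20.0 = 35.7

4.3 < c < 35.7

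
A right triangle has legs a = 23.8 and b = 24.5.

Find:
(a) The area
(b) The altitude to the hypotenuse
(a) The legs are perpendicular, so Area = ½·a·b = ½·23.8·24.5 = ½·583.1 = 291.55
(b) Hypotenuse c = √(a² + b²) = √(566.44 + 600.25) = √1166.69 ≈ 34.1568
    Area = ½·c·h_c  ⇒  h_c = 2·Area/c = 583.1/34.1568 ≈ 17.0712

Area = 291.55, h_c = 17.07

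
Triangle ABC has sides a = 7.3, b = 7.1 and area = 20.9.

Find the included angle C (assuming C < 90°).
Area = ½·a·b·sin(C)  ⇒  sin(C) = 2·Area/(a·b) = 2·20.9/(7.3·7.1) = 41.8/51.83 ≈ 0.806483
C = arcsin(0.806483) ≈ 53.7537° (taking the acute solution since C < 90°)

C = 53.75°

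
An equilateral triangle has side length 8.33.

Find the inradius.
r = Area/s with s the semi-perimeter.
Area = (√3/4)·8.33² = (√3/4)·69.3889 ≈ 0.433013·69.3889 ≈ 30.0463
s = 3·8.33/2 = 12.495
r ≈ 30.0463/12.495 ≈ 2.40466
(Equivalently r = side/(2√3) = 8.33/3.4641 ≈ 2.40466.)

r = 2.405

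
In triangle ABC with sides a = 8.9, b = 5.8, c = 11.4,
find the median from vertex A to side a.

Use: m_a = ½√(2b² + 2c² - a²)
m_a = ½√(2·5.8² + 2·11.4² − 8.9²) = ½√(2·33.64 + 2·129.96 − 79.21) = ½√(67.28 + 259.92 − 79.21) = ½√247.99
√247.99 ≈ 15.7477, so m_a ≈ 7.87385

m_a = 7.874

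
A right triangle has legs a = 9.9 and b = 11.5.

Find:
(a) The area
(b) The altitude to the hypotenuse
(a) The legs are perpendicular, so Area = ½·a·b = ½·9.9·11.5 = ½·113.85 = 56.925
(b) Hypotenuse c = √(a² + b²) = √(98.01 + 132.25) = √230.26 ≈ 15.1743
    Area = ½·c·h_c  ⇒  h_c = 2·Area/c = 113.85/15.1743 ≈ 7.50281

Area = 56.925, h_c = 7.503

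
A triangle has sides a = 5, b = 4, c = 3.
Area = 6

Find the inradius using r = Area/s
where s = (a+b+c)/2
s = (5 + 4 + 3)/2 = 12/2 = 6
r = Area/s = 6/6 ≈ 1

r = 1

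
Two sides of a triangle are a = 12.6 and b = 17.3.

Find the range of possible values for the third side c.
Triangle inequality: |a − b| < c < a + b
|a − b| = |12.6 − 17.3| = 4.7
a + b = 12.6 + 17.3 = 29.9

4.7 < c < 29.9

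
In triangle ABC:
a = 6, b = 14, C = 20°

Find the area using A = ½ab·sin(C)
A = ½·a·b·sin(C) = ½·6·14·sin(20°)
sin(20°) ≈ 0.34202
A ≈ ½·84·0.34202 = 42·0.34202 ≈ 14.3648

Area = 14.36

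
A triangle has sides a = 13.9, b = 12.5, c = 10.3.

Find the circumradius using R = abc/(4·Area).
First find the area with Heron's formula.
s = (13.9 + 12.5 + 10.3)/2 = 18.35
Area = √(s(s−a)(s−b)(s−c)) = √(18.35·4.45·5.85·8.05) ≈ √3845.46 ≈ 62.0117
abc = 13.9·12.5·10.3 = 1789.625
R = abc/(4·Area) ≈ 1789.625/(4·62.0117) = 1789.625/248.047 ≈ 7.21486

R = 7.215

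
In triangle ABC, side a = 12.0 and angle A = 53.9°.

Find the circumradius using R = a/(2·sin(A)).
R = a/(2·sin(A)) = 12.0/(2·sin(53.9°))
sin(53.9°) ≈ 0.80799
R ≈ 12.0/(2·0.80799) = 12.0/1.61598 ≈ 7.42584

R = 7.426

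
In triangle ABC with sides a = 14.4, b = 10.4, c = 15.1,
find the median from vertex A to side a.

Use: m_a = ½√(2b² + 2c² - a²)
m_a = ½√(2·10.4² + 2·15.1² − 14.4²) = ½√(2·108.16 + 2·228.01 − 207.36) = ½√(216.32 + 456.02 − 207.36) = ½√464.98
√464.98 ≈ 21.5634, so m_a ≈ 10.7817

m_a = 10.78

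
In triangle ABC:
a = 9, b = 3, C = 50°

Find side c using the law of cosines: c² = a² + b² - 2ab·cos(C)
c² = 9² + 3² − 2·9·3·cos(50°)
cos(50°) ≈ 0.642788
c² ≈ 81 + 9 − 54·(0.642788) ≈ 90 − 34.7105 ≈ 55.2895
c ≈ √55.2895 ≈ 7.43569

c = 7.436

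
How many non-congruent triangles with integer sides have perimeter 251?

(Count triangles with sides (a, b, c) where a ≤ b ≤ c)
Let a ≤ b ≤ c with a + b + c = 251. The only binding inequality is a + b > c, i.e. 251 − c > c, so c < 251/2; and c ≥ 251/3 since c is the largest side.
So 84 ≤ c ≤ 125. For each c, b runs from ⌈(251 − c)/2⌉ up to c (then a = 251 − b − c satisfies 1 ≤ a ≤ b automatically), giving c − ⌈(251 − c)/2⌉ + 1 choices.
Summing over c: 1 + 3 + 4 + 6 + … + 61 + 63  (42 terms, c = 84, …, 125) = 1344
Check (closed form: nearest integer to p²/48 for even p, (p+3)²/48 for odd p): (251+3)²/48 = 254²/48 = 64516/48 ≈ 1344.08 → 1344

1344 triangles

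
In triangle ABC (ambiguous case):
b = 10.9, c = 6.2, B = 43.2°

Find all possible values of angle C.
b/sin(B) = c/sin(C)  ⇒  sin(C) = c·sin(B)/b = 6.2·sin(43.2°)/10.9
sin(43.2°) ≈ 0.684547
sin(C) ≈ 6.2·0.684547/10.9 ≈ 4.24419/10.9 ≈ 0.389375
Candidate 1: C₁ = arcsin(0.389375) ≈ 22.9156°  →  A = 180° − 43.2° − 22.9156° ≈ 113.884° > 0, valid
Candidate 2: C₂ = 180° − C₁ ≈ 157.084°  →  A = 180° − 43.2° − 157.084° ≈ -20.2844° ≤ 0, not a valid triangle

C = 22.92° (one solution)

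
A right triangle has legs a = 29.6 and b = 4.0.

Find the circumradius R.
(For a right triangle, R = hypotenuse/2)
Hypotenuse c = √(a² + b²) = √(876.16 + 16) = √892.16 ≈ 29.869
R = c/2 ≈ 29.869/2 ≈ 14.9345

R = 14.93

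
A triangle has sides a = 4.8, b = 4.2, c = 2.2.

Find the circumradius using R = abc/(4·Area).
First find the area with Heron's formula.
s = (4.8 + 4.2 + 2.2)/2 = 5.6
Area = √(s(s−a)(s−b)(s−c)) = √(5.6·0.8·1.4·3.4) ≈ √21.3248 ≈ 4.61788
abc = 4.8·4.2·2.2 = 44.352
R = abc/(4·Area) ≈ 44.352/(4·4.61788) = 44.352/18.4715 ≈ 2.4011

R = 2.401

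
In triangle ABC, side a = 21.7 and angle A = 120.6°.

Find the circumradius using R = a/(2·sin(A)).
R = a/(2·sin(A)) = 21.7/(2·sin(120.6°))
sin(120.6°) ≈ 0.860742
R ≈ 21.7/(2·0.860742) = 21.7/1.72148 ≈ 12.6054

R = 12.61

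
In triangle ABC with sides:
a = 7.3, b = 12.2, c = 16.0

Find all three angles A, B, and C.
Law of cosines for each angle (a² = 53.29, b² = 148.84, c² = 256):
cos(A) = (b² + c² − a²)/(2bc) = (148.84 + 256 − 53.29)/(2·12.2·16.0) = 351.55/390.4 ≈ 0.900487  ⇒  A ≈ 25.7779°
cos(B) = (a² + c² − b²)/(2ac) = (53.29 + 256 − 148.84)/(2·7.3·16.0) = 160.45/233.6 ≈ 0.686858  ⇒  B ≈ 46.6181°
cos(C) = (a² + b² − c²)/(2ab) = (53.29 + 148.84 − 256)/(2·7.3·12.2) = -53.87/178.12 ≈ -0.302437  ⇒  C ≈ 107.604°
Check: A + B + C ≈ 180°

A = 25.78°, B = 46.62°, C = 107.6°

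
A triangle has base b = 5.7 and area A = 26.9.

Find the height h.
A = ½·b·h  ⇒  h = 2A/b = 2·26.9/5.7 = 53.8/5.7 ≈ 9.4386

h = 9.439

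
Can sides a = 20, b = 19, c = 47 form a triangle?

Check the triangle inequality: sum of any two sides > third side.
a + b vs c: 20 + 19 = 39 ≤ 47  ✗
a + c vs b: 20 + 47 = 67 > 19  ✓
b + c vs a: 19 + 47 = 66 > 20  ✓

No: 20 + 19 = 39 is not > 47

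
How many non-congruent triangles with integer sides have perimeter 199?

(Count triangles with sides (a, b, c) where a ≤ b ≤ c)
Let a ≤ b ≤ c with a + b + c = 199. The only binding inequality is a + b > c, i.e. 199 − c > c, so c < 199/2; and c ≥ 199/3 since c is the largest side.
So 67 ≤ c ≤ 99. For each c, b runs from ⌈(199 − c)/2⌉ up to c (then a = 199 − b − c satisfies 1 ≤ a ≤ b automatically), giving c − ⌈(199 − c)/2⌉ + 1 choices.
Summing over c: 2 + 3 + 5 + 6 + … + 48 + 50  (33 terms, c = 67, …, 99) = 850
Check (closed form: nearest integer to p²/48 for even p, (p+3)²/48 for odd p): (199+3)²/48 = 202²/48 = 40804/48 ≈ 850.08 → 850

850 triangles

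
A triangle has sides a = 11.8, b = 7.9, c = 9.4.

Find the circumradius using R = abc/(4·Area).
First find the area with Heron's formula.
s = (11.8 + 7.9 + 9.4)/2 = 14.55
Area = √(s(s−a)(s−b)(s−c)) = √(14.55·2.75·6.65·5.15) ≈ √1370.33 ≈ 37.0179
abc = 11.8·7.9·9.4 = 876.268
R = abc/(4·Area) ≈ 876.268/(4·37.0179) = 876.268/148.072 ≈ 5.91786

R = 5.918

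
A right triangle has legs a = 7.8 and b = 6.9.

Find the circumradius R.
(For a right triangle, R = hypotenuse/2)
Hypotenuse c = √(a² + b²) = √(60.84 + 47.61) = √108.45 ≈ 10.4139
R = c/2 ≈ 10.4139/2 ≈ 5.20697

R = 5.207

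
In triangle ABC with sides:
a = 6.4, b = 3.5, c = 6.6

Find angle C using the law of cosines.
c² = a² + b² − 2ab·cos(C)  ⇒  cos(C) = (a² + b² − c²)/(2ab)
cos(C) = (6.4² + 3.5² − 6.6²)/(2·6.4·3.5) = (40.96 + 12.25 − 43.56)/44.8 = 9.65/44.8 ≈ 0.215402
C = arccos(0.215402) ≈ 77.5609°

C = 77.56°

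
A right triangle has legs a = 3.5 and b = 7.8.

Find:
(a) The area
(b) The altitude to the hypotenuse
(a) The legs are perpendicular, so Area = ½·a·b = ½·3.5·7.8 = ½·27.3 = 13.65
(b) Hypotenuse c = √(a² + b²) = √(12.25 + 60.84) = √73.09 ≈ 8.54927
    Area = ½·c·h_c  ⇒  h_c = 2·Area/c = 27.3/8.54927 ≈ 3.19326

Area = 13.65, h_c = 3.193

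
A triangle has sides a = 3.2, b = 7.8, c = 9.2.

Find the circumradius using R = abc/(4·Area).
First find the area with Heron's formula.
s = (3.2 + 7.8 + 9.2)/2 = 10.1
Area = √(s(s−a)(s−b)(s−c)) = √(10.1·6.9·2.3·0.9) ≈ √144.258 ≈ 12.0108
abc = 3.2·7.8·9.2 = 229.632
R = abc/(4·Area) ≈ 229.632/(4·12.0108) = 229.632/48.043 ≈ 4.77972

R = 4.78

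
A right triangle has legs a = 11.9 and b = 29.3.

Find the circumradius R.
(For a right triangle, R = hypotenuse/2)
Hypotenuse c = √(a² + b²) = √(141.61 + 858.49) = √1000.1 ≈ 31.6244
R = c/2 ≈ 31.6244/2 ≈ 15.8122

R = 15.81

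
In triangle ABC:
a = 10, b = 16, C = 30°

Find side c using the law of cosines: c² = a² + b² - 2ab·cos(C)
c² = 10² + 16² − 2·10·16·cos(30°)
cos(30°) ≈ 0.866025
c² ≈ 100 + 256 − 320·(0.866025) ≈ 356 − 277.128 ≈ 78.8719
c ≈ √78.8719 ≈ 8.88098

c = 8.881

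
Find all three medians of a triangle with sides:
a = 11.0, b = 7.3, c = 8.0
Median formula: m_a = ½√(2b² + 2c² − a²) (and cyclically). a² = 121, b² = 53.29, c² = 64.
m_a = ½√(2·53.29 + 2·64 − 121) = ½√113.58 ≈ ½·10.6574 ≈ 5.3287
m_b = ½√(2·121 + 2·64 − 53.29) = ½√316.71 ≈ ½·17.7963 ≈ 8.89817
m_c = ½√(2·121 + 2·53.29 − 64) = ½√284.58 ≈ ½·16.8695 ≈ 8.43475

m_a = 5.329, m_b = 8.898, m_c = 8.435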